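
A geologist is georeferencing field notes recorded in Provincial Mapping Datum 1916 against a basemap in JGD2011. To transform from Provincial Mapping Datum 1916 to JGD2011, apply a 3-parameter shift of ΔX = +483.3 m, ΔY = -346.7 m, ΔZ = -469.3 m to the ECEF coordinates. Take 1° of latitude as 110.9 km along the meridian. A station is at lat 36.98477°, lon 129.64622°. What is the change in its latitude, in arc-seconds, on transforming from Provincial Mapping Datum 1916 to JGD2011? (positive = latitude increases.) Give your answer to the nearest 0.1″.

sin φ = 0.601603, cos φ = 0.798795, sin λ = 0.769999, cos λ = -0.638045.
North component: ΔN = −sin φ cos λ·ΔX − sin φ sin λ·ΔY + cos φ·ΔZ = −(0.601603)(-0.638045)(483.3) − (0.601603)(0.769999)(-346.7) + (0.798795)(-469.3) = -28.76 m.
1° of latitude spans 110900 m, so Δφ = -28.76 / 110900 × 3600 = -0.934″.

Δφ = -0.9″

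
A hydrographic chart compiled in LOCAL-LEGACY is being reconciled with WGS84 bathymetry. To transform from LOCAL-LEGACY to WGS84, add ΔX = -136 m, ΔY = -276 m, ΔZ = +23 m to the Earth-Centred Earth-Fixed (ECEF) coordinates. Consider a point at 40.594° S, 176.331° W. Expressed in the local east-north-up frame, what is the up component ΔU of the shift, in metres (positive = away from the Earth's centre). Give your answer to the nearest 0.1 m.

The local up (radial) axis is (cos φ cos λ, cos φ sin λ, sin φ), giving ΔU = 103.059 + 13.411 − 14.966 = 101.50 m.

ΔU = 101.5 m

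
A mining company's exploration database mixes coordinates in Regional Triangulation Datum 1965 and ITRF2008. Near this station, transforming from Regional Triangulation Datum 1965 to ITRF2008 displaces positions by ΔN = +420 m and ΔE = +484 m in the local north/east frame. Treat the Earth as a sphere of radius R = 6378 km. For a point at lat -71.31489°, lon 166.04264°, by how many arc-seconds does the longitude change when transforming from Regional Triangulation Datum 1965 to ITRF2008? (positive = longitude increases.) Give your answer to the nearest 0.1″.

Δλ = 48.9″

At latitude -71.31489°, cos φ = 0.320367.
One radian of longitude at latitude φ spans R cos φ, so Δλ = ΔE / (R cos φ) = 484.0 / (6378000 × 0.320367) = 2.3687e-04 rad = 48.858″.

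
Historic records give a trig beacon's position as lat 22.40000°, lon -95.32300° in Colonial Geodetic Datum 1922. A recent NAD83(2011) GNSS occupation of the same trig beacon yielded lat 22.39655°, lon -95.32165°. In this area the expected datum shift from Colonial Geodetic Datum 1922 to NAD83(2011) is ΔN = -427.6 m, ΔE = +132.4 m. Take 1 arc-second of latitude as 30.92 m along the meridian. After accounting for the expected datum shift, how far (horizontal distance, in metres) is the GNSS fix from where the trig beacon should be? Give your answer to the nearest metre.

44 m

Observed coordinate differences: Δφ = -0.00345°, Δλ = +0.00135°.
Converting to metres (1° lat = 111312 m, cos φ = 0.924546): observed ΔN = -384.0 m, observed ΔE = 138.9 m.
Subtracting the expected shift leaves a residual of -384.0 − (-427.6) = 43.6 m north and 138.9 − (132.4) = 6.5 m east.
Residual distance = √(43.6² + 6.5²) = 44.1 m.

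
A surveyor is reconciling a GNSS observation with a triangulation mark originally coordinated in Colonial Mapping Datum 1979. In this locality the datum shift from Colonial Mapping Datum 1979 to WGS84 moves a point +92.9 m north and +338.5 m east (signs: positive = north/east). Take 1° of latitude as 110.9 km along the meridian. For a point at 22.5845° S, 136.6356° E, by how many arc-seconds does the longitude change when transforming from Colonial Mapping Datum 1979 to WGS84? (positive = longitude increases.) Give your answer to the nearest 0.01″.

Δλ = 11.90″

At latitude -22.5845°, cos φ = 0.923314.
1° of longitude at this latitude = 110.9 × cos φ = 102.40 km, so Δλ = 338.5 / 102395.5 = 0.0033058° = 11.901″.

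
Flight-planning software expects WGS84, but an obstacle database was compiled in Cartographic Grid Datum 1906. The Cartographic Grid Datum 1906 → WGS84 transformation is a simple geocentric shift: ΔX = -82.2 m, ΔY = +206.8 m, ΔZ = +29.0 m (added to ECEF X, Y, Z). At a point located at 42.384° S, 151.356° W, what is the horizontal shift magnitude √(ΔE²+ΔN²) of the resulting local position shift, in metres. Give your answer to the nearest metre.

At φ = -42.384°, λ = -151.356°: sin φ = -0.674096, cos φ = 0.738644, sin λ = -0.479366, cos λ = -0.877615.
ΔE = −sin λ·ΔX + cos λ·ΔY = −(-0.479366)·(-82.2) + (-0.877615)·(206.8) = -220.89 m.
ΔN = −sin φ cos λ·ΔX − sin φ sin λ·ΔY + cos φ·ΔZ = −(-0.674096)(-0.877615)(-82.2) − (-0.674096)(-0.479366)(206.8) + (0.738644)(29.0) = 3.22 m.
Horizontal magnitude = √(ΔE² + ΔN²) = √((-220.89)² + 3.22²) = 220.92 m.

221 m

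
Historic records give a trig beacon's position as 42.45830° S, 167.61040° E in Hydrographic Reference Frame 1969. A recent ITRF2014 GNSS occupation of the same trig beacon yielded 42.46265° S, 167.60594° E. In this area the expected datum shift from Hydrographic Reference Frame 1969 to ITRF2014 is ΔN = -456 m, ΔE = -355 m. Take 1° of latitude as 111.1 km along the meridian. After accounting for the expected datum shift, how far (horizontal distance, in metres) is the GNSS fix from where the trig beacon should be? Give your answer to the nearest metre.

29 m

Observed coordinate differences: Δφ = -0.00435°, Δλ = -0.00446°.
Converting to metres (1° lat = 111100 m, cos φ = 0.737769): observed ΔN = -483.3 m, observed ΔE = -365.6 m.
Subtracting the expected shift leaves a residual of -483.3 − (-456) = -27.3 m north and -365.6 − (-355) = -10.6 m east.
Residual distance = √((-27.3)² + (-10.6)²) = 29.3 m.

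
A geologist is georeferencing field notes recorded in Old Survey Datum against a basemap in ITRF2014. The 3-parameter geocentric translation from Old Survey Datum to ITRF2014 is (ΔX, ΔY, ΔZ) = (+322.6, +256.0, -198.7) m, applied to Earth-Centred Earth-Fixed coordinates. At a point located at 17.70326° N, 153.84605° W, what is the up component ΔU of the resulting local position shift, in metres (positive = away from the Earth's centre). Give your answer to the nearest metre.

ΔU = -444 m

At φ = 17.70326°, λ = -153.84605°: sin φ = 0.304087, cos φ = 0.952644, sin λ = -0.440785, cos λ = -0.897613.
ΔU = cos φ cos λ·ΔX + cos φ sin λ·ΔY + sin φ·ΔZ = (0.952644)(-0.897613)(322.6) + (0.952644)(-0.440785)(256.0) + (0.304087)(-198.7) = -443.78 m.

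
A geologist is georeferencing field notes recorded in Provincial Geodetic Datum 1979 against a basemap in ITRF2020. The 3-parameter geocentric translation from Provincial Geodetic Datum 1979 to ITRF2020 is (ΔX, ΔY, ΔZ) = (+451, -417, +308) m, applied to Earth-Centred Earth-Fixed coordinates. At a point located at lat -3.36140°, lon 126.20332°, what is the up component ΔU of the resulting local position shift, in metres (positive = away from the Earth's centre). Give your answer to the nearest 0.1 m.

At φ = -3.36140°, λ = 126.20332°: sin φ = -0.058634, cos φ = 0.998280, sin λ = 0.806926, cos λ = -0.590652.
ΔU = cos φ cos λ·ΔX + cos φ sin λ·ΔY + sin φ·ΔZ = (0.998280)(-0.590652)(451) + (0.998280)(0.806926)(-417) + (-0.058634)(308) = -619.89 m.

ΔU = -619.9 m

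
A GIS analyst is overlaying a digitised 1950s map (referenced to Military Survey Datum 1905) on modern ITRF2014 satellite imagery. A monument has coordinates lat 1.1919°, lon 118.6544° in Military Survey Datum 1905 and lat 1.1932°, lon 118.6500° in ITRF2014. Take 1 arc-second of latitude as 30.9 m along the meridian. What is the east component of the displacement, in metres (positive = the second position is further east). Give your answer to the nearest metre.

Δφ = 1.1932° − 1.1919° = +0.0013°; Δλ = 118.6500° − 118.6544° = -0.0044°.
1° of latitude = 3600 × 30.90 = 111240 m.
ΔN = Δφ × 111240 = 144.6 m; ΔE = Δλ × 111240 × cos(1.1919°) = -0.0044 × 111240 × 0.999784 = -489.4 m.

ΔE = -489 m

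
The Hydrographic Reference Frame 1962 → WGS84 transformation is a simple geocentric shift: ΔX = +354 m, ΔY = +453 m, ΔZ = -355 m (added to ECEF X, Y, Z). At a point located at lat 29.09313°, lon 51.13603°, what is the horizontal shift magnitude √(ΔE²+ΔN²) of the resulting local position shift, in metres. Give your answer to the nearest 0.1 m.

The local east axis at (φ, λ) is (−sin λ, cos λ, 0), so ΔE = −sin(51.13603°)·354 + cos(51.13603°)·453 = 8.61 m.
The local north axis is (−sin φ cos λ, −sin φ sin λ, cos φ), giving ΔN = -108.004 − 171.505 − 310.210 = -589.72 m.
Horizontal magnitude = √(ΔE² + ΔN²) = √(8.61² + (-589.72)²) = 589.78 m.

589.8 m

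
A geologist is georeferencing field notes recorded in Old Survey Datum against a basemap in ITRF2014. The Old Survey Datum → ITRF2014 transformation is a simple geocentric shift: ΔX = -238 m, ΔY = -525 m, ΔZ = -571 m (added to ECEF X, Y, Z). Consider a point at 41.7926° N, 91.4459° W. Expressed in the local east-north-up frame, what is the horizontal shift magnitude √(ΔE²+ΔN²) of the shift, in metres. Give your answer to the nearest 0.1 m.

811.2 m

At φ = 41.7926°, λ = -91.4459°: sin φ = 0.666436, cos φ = 0.745562, sin λ = -0.999682, cos λ = -0.025233.
ΔE = −sin λ·ΔX + cos λ·ΔY = −(-0.999682)·(-238) + (-0.025233)·(-525) = -224.68 m.
ΔN = −sin φ cos λ·ΔX − sin φ sin λ·ΔY + cos φ·ΔZ = −(0.666436)(-0.025233)(-238) − (0.666436)(-0.999682)(-525) + (0.745562)(-571) = -779.49 m.
Horizontal magnitude = √(ΔE² + ΔN²) = √((-224.68)² + (-779.49)²) = 811.22 m.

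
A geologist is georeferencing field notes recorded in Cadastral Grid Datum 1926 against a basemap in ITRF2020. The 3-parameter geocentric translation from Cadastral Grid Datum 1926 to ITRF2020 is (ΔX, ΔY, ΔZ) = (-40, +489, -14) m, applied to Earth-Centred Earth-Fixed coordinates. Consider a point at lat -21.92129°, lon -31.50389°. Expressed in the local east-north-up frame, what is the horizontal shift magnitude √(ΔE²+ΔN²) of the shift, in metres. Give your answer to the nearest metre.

The local east axis at (φ, λ) is (−sin λ, cos λ, 0), so ΔE = −sin(-31.50389°)·(-40) + cos(-31.50389°)·489 = 396.02 m.
The local north axis is (−sin φ cos λ, −sin φ sin λ, cos φ), giving ΔN = -12.732 − 95.398 − 12.988 = -121.12 m.
Horizontal magnitude = √(ΔE² + ΔN²) = √(396.02² + (-121.12)²) = 414.13 m.

414 m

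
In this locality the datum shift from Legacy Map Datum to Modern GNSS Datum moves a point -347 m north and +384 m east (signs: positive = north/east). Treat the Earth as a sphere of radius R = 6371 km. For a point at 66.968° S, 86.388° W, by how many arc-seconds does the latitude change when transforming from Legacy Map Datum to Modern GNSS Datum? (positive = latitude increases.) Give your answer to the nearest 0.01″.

On a sphere of radius R, 1 rad of latitude = R, so Δφ = ΔN / R = -347.0 / 6371000 = -5.4466e-05 rad = -11.234″.

Δφ = -11.23″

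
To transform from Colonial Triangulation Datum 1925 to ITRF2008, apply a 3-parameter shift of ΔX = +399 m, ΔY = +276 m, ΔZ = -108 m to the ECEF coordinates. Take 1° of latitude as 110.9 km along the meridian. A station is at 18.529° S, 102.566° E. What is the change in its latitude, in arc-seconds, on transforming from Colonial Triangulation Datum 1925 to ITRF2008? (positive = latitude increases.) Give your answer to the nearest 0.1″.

Δφ = -1.4″

sin φ = -0.317785, cos φ = 0.948163, sin λ = 0.976046, cos λ = -0.217564.
North component: ΔN = −sin φ cos λ·ΔX − sin φ sin λ·ΔY + cos φ·ΔZ = −(-0.317785)(-0.217564)(399) − (-0.317785)(0.976046)(276) + (0.948163)(-108) = -44.38 m.
1° of latitude spans 110900 m, so Δφ = -44.38 / 110900 × 3600 = -1.441″.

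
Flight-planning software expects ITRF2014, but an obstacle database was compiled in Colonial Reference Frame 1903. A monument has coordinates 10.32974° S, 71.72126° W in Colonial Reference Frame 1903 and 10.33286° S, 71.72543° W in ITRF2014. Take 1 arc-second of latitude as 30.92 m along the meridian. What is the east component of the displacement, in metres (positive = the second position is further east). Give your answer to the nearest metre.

ΔE = -457 m

Δφ = -10.33286° − -10.32974° = -0.00312°; Δλ = -71.72543° − -71.72126° = -0.00417°.
1° of latitude = 3600 × 30.92 = 111312 m.
ΔN = Δφ × 111312 = -347.3 m; ΔE = Δλ × 111312 × cos(-10.32974°) = -0.00417 × 111312 × 0.983792 = -456.6 m.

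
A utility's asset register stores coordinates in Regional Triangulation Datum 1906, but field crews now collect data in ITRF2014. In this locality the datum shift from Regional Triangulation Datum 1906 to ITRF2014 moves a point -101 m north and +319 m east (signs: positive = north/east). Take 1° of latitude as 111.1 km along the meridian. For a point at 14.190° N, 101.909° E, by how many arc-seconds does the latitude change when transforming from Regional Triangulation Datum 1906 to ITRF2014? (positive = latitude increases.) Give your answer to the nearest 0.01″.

1° of latitude = 111.1 km, so Δφ = -101.0 / 111100 = -0.0009091° = -3.273″.

Δφ = -3.27″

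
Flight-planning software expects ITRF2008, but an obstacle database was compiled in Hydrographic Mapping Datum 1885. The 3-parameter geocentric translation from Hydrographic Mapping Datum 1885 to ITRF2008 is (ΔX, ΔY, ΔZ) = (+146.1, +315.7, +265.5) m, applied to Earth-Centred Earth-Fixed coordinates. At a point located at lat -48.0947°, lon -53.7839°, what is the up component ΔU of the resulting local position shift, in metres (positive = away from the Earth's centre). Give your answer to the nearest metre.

At φ = -48.0947°, λ = -53.7839°: sin φ = -0.744250, cos φ = 0.667901, sin λ = -0.806794, cos λ = 0.590832.
ΔU = cos φ cos λ·ΔX + cos φ sin λ·ΔY + sin φ·ΔZ = (0.667901)(0.590832)(146.1) + (0.667901)(-0.806794)(315.7) + (-0.744250)(265.5) = -310.06 m.

ΔU = -310 m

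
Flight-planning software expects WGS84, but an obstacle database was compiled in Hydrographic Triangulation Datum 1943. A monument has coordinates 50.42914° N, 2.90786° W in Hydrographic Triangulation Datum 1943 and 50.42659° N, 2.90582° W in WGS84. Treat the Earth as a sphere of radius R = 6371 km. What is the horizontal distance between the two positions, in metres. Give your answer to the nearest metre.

318 m

Δφ = 50.42659° − 50.42914° = -0.00255°; Δλ = -2.90582° − -2.90786° = +0.00204°.
1° along a meridian = πR/180 = 111195 m.
ΔN = Δφ × 111195 = -283.5 m; ΔE = Δλ × 111195 × cos(50.42914°) = +0.00204 × 111195 × 0.637032 = 144.5 m.
Distance = √(ΔE² + ΔN²) = √(144.5² + (-283.5)²) = 318.2 m.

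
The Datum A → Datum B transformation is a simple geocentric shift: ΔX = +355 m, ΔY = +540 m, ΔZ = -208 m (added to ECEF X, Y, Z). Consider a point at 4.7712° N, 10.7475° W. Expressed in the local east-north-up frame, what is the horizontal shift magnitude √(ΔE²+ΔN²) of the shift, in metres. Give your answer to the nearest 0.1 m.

638.8 m

The local east axis at (φ, λ) is (−sin λ, cos λ, 0), so ΔE = −sin(-10.7475°)·355 + cos(-10.7475°)·540 = 596.73 m.
The local north axis is (−sin φ cos λ, −sin φ sin λ, cos φ), giving ΔN = -29.010 + 8.376 − 207.279 = -227.91 m.
Horizontal magnitude = √(ΔE² + ΔN²) = √(596.73² + (-227.91)²) = 638.77 m.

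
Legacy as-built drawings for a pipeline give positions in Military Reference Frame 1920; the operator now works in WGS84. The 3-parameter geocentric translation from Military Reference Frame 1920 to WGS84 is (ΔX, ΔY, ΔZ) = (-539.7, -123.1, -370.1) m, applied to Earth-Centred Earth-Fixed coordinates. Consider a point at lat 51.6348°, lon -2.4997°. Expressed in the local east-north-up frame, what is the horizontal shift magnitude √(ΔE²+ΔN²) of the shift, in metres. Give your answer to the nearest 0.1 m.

At φ = 51.6348°, λ = -2.4997°: sin φ = 0.784071, cos φ = 0.620672, sin λ = -0.043614, cos λ = 0.999048.
ΔE = −sin λ·ΔX + cos λ·ΔY = −(-0.043614)·(-539.7) + (0.999048)·(-123.1) = -146.52 m.
ΔN = −sin φ cos λ·ΔX − sin φ sin λ·ΔY + cos φ·ΔZ = −(0.784071)(0.999048)(-539.7) − (0.784071)(-0.043614)(-123.1) + (0.620672)(-370.1) = 188.84 m.
Horizontal magnitude = √(ΔE² + ΔN²) = √((-146.52)² + 188.84²) = 239.02 m.

239.0 m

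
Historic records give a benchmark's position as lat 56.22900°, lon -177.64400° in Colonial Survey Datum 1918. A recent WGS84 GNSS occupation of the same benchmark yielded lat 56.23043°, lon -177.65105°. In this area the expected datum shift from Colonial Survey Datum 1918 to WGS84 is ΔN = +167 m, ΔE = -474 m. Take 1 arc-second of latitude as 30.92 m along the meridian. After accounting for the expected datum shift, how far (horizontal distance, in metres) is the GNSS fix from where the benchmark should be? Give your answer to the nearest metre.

39 m

Observed coordinate differences: Δφ = +0.00143°, Δλ = -0.00705°.
Converting to metres (1° lat = 111312 m, cos φ = 0.555875): observed ΔN = 159.2 m, observed ΔE = -436.2 m.
Subtracting the expected shift leaves a residual of 159.2 − (167) = -7.8 m north and -436.2 − (-474) = 37.8 m east.
Residual distance = √((-7.8)² + 37.8²) = 38.6 m.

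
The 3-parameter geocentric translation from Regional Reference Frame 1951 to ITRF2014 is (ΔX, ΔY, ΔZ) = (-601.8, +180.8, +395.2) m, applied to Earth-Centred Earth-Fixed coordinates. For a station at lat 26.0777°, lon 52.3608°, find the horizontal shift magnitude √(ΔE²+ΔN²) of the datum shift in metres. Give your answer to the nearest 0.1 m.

741.8 m

At φ = 26.0777°, λ = 52.3608°: sin φ = 0.439590, cos φ = 0.898199, sin λ = 0.791872, cos λ = 0.610687.
ΔE = −sin λ·ΔX + cos λ·ΔY = −(0.791872)·(-601.8) + (0.610687)·(180.8) = 586.96 m.
ΔN = −sin φ cos λ·ΔX − sin φ sin λ·ΔY + cos φ·ΔZ = −(0.439590)(0.610687)(-601.8) − (0.439590)(0.791872)(180.8) + (0.898199)(395.2) = 453.59 m.
Horizontal magnitude = √(ΔE² + ΔN²) = √(586.96² + 453.59²) = 741.80 m.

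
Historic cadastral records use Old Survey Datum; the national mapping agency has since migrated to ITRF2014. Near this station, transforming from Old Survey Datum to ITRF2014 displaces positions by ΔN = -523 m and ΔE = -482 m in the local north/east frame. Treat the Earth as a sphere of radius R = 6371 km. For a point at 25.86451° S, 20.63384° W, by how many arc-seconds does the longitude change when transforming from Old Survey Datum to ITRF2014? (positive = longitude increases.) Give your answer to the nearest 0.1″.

At latitude -25.86451°, cos φ = 0.899828.
One radian of longitude at latitude φ spans R cos φ, so Δλ = ΔE / (R cos φ) = -482.0 / (6371000 × 0.899828) = -8.4078e-05 rad = -17.342″.

Δλ = -17.3″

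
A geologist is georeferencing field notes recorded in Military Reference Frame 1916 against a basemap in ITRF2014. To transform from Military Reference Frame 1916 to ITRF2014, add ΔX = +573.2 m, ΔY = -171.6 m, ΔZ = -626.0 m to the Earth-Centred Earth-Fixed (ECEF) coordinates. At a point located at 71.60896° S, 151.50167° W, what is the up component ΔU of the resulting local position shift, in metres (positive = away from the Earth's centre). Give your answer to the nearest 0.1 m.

At φ = -71.60896°, λ = -151.50167°: sin φ = -0.948925, cos φ = 0.315501, sin λ = -0.477133, cos λ = -0.878831.
ΔU = cos φ cos λ·ΔX + cos φ sin λ·ΔY + sin φ·ΔZ = (0.315501)(-0.878831)(573.2) + (0.315501)(-0.477133)(-171.6) + (-0.948925)(-626.0) = 460.93 m.

ΔU = 460.9 m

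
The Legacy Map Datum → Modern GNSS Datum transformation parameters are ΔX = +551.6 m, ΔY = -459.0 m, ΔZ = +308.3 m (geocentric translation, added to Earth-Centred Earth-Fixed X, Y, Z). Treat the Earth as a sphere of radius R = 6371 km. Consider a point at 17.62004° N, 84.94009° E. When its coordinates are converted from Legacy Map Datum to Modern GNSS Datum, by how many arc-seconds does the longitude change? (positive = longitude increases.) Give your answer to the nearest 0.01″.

sin φ = 0.302703, cos φ = 0.953085, sin λ = 0.996103, cos λ = 0.088197.
East component: ΔE = −sin λ·ΔX + cos λ·ΔY = −(0.996103)(551.6) + (0.088197)(-459.0) = -589.93 m.
1° of latitude spans πR/180 = 111195 m; at latitude φ, 1° of longitude spans that × cos φ = 105978.2 m, so Δλ = -589.93 / 105978.2 × 3600 = -20.040″.

Δλ = -20.04″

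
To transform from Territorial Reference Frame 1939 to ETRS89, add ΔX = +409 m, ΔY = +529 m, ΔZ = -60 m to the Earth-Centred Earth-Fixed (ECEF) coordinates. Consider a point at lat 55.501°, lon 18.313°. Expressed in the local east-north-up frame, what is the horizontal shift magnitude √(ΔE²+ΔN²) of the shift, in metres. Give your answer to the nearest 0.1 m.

The local east axis at (φ, λ) is (−sin λ, cos λ, 0), so ΔE = −sin(18.313°)·409 + cos(18.313°)·529 = 373.70 m.
The local north axis is (−sin φ cos λ, −sin φ sin λ, cos φ), giving ΔN = -320.000 − 136.985 − 33.984 = -490.97 m.
Horizontal magnitude = √(ΔE² + ΔN²) = √(373.70² + (-490.97)²) = 617.01 m.

617.0 m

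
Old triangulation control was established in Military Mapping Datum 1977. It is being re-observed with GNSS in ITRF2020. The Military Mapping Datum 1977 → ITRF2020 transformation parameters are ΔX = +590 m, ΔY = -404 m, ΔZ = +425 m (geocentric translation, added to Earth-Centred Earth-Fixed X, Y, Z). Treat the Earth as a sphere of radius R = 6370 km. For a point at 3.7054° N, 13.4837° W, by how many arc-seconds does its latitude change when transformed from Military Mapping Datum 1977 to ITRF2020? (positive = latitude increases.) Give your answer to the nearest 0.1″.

sin φ = 0.064626, cos φ = 0.997910, sin λ = -0.233169, cos λ = 0.972436.
North component: ΔN = −sin φ cos λ·ΔX − sin φ sin λ·ΔY + cos φ·ΔZ = −(0.064626)(0.972436)(590) − (0.064626)(-0.233169)(-404) + (0.997910)(425) = 380.95 m.
1° of latitude spans πR/180 = 111177 m, so Δφ = 380.95 / 111177 × 3600 = 12.335″.

Δφ = 12.3″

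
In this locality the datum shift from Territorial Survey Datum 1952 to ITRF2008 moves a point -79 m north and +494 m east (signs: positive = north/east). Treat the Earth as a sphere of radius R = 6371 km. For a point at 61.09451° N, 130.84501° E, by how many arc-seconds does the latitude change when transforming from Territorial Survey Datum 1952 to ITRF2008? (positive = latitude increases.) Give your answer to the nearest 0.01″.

Δφ = -2.56″

On a sphere of radius R, 1 rad of latitude = R, so Δφ = ΔN / R = -79.0 / 6371000 = -1.2400e-05 rad = -2.558″.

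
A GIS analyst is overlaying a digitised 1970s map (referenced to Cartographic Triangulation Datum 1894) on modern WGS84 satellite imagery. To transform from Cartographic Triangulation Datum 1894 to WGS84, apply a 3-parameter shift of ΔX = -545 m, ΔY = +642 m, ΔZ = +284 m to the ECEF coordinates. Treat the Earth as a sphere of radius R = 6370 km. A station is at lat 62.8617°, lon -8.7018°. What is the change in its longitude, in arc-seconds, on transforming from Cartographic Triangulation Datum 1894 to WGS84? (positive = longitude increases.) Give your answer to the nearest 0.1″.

Δλ = 39.2″

sin φ = 0.889908, cos φ = 0.456140, sin λ = -0.151292, cos λ = 0.988489.
East component: ΔE = −sin λ·ΔX + cos λ·ΔY = −(-0.151292)(-545) + (0.988489)(642) = 552.16 m.
1° of latitude spans πR/180 = 111177 m; at latitude φ, 1° of longitude spans that × cos φ = 50712.5 m, so Δλ = 552.16 / 50712.5 × 3600 = 39.197″.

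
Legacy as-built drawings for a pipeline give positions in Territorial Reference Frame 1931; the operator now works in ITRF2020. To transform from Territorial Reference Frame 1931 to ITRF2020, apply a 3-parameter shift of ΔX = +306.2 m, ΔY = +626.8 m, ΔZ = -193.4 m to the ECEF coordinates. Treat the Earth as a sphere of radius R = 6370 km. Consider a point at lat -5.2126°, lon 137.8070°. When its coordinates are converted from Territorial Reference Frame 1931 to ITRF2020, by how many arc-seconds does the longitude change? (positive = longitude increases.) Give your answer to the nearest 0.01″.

Δλ = -21.79″

sin φ = -0.090852, cos φ = 0.995864, sin λ = 0.671630, cos λ = -0.740887.
East component: ΔE = −sin λ·ΔX + cos λ·ΔY = −(0.671630)(306.2) + (-0.740887)(626.8) = -670.04 m.
1° of latitude spans πR/180 = 111177 m; at latitude φ, 1° of longitude spans that × cos φ = 110717.7 m, so Δλ = -670.04 / 110717.7 × 3600 = -21.786″.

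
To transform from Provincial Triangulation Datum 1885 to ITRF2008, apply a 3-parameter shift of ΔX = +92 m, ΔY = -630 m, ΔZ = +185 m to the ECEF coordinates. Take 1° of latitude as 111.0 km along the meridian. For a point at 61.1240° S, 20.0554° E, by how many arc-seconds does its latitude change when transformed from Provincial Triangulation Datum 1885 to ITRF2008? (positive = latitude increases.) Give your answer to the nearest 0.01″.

sin φ = -0.875667, cos φ = 0.482916, sin λ = 0.342929, cos λ = 0.939361.
North component: ΔN = −sin φ cos λ·ΔX − sin φ sin λ·ΔY + cos φ·ΔZ = −(-0.875667)(0.939361)(92) − (-0.875667)(0.342929)(-630) + (0.482916)(185) = -24.17 m.
1° of latitude spans 111000 m, so Δφ = -24.17 / 111000 × 3600 = -0.784″.

Δφ = -0.78″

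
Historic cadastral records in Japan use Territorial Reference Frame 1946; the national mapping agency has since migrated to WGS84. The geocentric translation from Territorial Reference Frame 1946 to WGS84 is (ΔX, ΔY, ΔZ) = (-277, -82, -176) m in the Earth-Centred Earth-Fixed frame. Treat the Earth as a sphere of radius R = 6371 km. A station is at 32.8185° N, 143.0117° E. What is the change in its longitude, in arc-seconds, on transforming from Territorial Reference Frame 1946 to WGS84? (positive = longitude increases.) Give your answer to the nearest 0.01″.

Δλ = 8.94″

sin φ = 0.541980, cos φ = 0.840392, sin λ = 0.601652, cos λ = -0.798758.
East component: ΔE = −sin λ·ΔX + cos λ·ΔY = −(0.601652)(-277) + (-0.798758)(-82) = 232.16 m.
1° of latitude spans πR/180 = 111195 m; at latitude φ, 1° of longitude spans that × cos φ = 93447.3 m, so Δλ = 232.16 / 93447.3 × 3600 = 8.944″.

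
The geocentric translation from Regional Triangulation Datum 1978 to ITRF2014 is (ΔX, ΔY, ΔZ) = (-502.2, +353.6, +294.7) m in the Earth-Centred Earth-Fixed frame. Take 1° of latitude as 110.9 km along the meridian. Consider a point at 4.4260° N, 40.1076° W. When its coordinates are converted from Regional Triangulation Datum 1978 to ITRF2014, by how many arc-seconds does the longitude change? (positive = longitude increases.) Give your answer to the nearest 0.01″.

sin φ = 0.077171, cos φ = 0.997018, sin λ = -0.644225, cos λ = 0.764836.
East component: ΔE = −sin λ·ΔX + cos λ·ΔY = −(-0.644225)(-502.2) + (0.764836)(353.6) = -53.08 m.
1° of latitude spans 110900 m; at latitude φ, 1° of longitude spans that × cos φ = 110569.3 m, so Δλ = -53.08 / 110569.3 × 3600 = -1.728″.

Δλ = -1.73″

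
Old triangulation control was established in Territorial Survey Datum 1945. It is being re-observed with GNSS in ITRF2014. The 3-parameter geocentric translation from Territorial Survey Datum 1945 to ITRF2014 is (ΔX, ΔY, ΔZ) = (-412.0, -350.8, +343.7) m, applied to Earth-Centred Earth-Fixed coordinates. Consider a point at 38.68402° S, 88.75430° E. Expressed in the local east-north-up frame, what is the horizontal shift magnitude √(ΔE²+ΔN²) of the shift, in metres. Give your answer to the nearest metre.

At φ = -38.68402°, λ = 88.75430°: sin φ = -0.625025, cos φ = 0.780605, sin λ = 0.999764, cos λ = 0.021740.
ΔE = −sin λ·ΔX + cos λ·ΔY = −(0.999764)·(-412.0) + (0.021740)·(-350.8) = 404.28 m.
ΔN = −sin φ cos λ·ΔX − sin φ sin λ·ΔY + cos φ·ΔZ = −(-0.625025)(0.021740)(-412.0) − (-0.625025)(0.999764)(-350.8) + (0.780605)(343.7) = 43.49 m.
Horizontal magnitude = √(ΔE² + ΔN²) = √(404.28² + 43.49²) = 406.61 m.

407 m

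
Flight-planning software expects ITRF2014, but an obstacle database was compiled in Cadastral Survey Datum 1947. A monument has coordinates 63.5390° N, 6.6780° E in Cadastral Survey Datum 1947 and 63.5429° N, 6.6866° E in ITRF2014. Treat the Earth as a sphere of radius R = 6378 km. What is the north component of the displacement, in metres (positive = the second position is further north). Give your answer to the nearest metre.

ΔN = 434 m

Δφ = 63.5429° − 63.5390° = +0.0039°; Δλ = 6.6866° − 6.6780° = +0.0086°.
1° along a meridian = πR/180 = 111317 m.
ΔN = Δφ × 111317 = 434.1 m; ΔE = Δλ × 111317 × cos(63.5390°) = +0.0086 × 111317 × 0.445589 = 426.6 m.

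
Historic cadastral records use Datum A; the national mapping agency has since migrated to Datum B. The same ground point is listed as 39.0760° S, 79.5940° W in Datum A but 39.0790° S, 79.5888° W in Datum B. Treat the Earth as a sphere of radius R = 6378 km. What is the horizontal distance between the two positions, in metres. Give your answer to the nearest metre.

560 m

Δφ = -39.0790° − -39.0760° = -0.0030°; Δλ = -79.5888° − -79.5940° = +0.0052°.
1° along a meridian = πR/180 = 111317 m.
ΔN = Δφ × 111317 = -334.0 m; ΔE = Δλ × 111317 × cos(-39.0760°) = +0.0052 × 111317 × 0.776311 = 449.4 m.
Distance = √(ΔE² + ΔN²) = √(449.4² + (-334.0)²) = 559.9 m.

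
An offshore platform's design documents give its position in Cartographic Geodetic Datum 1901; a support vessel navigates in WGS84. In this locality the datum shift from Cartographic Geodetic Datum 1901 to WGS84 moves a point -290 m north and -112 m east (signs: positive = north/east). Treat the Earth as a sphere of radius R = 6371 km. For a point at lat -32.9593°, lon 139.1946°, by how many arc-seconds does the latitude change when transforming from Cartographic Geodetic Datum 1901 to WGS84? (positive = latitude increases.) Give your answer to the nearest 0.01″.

On a sphere of radius R, 1 rad of latitude = R, so Δφ = ΔN / R = -290.0 / 6371000 = -4.5519e-05 rad = -9.389″.

Δφ = -9.39″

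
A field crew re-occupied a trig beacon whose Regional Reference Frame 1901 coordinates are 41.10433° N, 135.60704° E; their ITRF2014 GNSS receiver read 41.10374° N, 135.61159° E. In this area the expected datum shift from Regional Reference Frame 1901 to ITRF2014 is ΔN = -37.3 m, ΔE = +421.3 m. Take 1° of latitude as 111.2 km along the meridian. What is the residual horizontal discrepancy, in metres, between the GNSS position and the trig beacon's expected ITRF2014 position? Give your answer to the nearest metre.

49 m

Observed coordinate differences: Δφ = -0.00059°, Δλ = +0.00455°.
Converting to metres (1° lat = 111200 m, cos φ = 0.753514): observed ΔN = -65.6 m, observed ΔE = 381.2 m.
Subtracting the expected shift leaves a residual of -65.6 − (-37.3) = -28.3 m north and 381.2 − (421.3) = -40.1 m east.
Residual distance = √((-28.3)² + (-40.1)²) = 49.0 m.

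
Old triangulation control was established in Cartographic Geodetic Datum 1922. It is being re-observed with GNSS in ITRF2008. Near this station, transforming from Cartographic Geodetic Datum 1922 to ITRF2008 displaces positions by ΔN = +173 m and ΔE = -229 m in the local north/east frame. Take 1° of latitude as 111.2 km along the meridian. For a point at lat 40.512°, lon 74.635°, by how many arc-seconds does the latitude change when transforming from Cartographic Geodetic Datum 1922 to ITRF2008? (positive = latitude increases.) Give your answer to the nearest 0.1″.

Δφ = 5.6″

1° of latitude = 111.2 km, so Δφ = 173.0 / 111200 = 0.0015558° = 5.601″.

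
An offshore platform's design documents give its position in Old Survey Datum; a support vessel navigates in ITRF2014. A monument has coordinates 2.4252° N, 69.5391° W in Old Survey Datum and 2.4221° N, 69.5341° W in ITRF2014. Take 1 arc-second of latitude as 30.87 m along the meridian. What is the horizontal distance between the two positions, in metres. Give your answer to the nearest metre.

653 m

Δφ = 2.4221° − 2.4252° = -0.0031°; Δλ = -69.5341° − -69.5391° = +0.0050°.
1° of latitude = 3600 × 30.87 = 111132 m.
ΔN = Δφ × 111132 = -344.5 m; ΔE = Δλ × 111132 × cos(2.4252°) = +0.0050 × 111132 × 0.999104 = 555.2 m.
Distance = √(ΔE² + ΔN²) = √(555.2² + (-344.5)²) = 653.4 m.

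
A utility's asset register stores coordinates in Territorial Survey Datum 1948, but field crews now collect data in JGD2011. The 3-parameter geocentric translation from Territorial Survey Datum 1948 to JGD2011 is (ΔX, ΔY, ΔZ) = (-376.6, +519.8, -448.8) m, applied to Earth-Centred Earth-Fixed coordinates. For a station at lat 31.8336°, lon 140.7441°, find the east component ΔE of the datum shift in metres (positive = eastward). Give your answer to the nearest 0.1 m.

ΔE = -164.2 m

The local east axis at (φ, λ) is (−sin λ, cos λ, 0), so ΔE = −sin(140.7441°)·(-376.6) + cos(140.7441°)·519.8 = -164.19 m.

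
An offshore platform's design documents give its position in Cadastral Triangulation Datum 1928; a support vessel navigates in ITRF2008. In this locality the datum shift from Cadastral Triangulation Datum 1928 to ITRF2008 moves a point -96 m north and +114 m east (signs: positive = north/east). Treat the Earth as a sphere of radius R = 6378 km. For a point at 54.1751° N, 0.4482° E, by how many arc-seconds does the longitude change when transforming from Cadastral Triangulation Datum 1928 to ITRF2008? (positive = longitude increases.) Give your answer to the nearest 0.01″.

Δλ = 6.30″

At latitude 54.1751°, cos φ = 0.585310.
One radian of longitude at latitude φ spans R cos φ, so Δλ = ΔE / (R cos φ) = 114.0 / (6378000 × 0.585310) = 3.0538e-05 rad = 6.299″.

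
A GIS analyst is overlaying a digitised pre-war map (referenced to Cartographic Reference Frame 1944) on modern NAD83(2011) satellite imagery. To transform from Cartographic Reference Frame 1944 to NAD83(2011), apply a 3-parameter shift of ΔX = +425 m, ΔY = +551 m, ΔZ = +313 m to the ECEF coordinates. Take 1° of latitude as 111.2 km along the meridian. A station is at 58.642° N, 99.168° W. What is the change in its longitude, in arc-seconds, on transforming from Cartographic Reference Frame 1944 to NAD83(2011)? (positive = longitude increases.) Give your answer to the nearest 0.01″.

sin φ = 0.853932, cos φ = 0.520384, sin λ = -0.987225, cos λ = -0.159330.
East component: ΔE = −sin λ·ΔX + cos λ·ΔY = −(-0.987225)(425) + (-0.159330)(551) = 331.78 m.
1° of latitude spans 111200 m; at latitude φ, 1° of longitude spans that × cos φ = 57866.7 m, so Δλ = 331.78 / 57866.7 × 3600 = 20.641″.

Δλ = 20.64″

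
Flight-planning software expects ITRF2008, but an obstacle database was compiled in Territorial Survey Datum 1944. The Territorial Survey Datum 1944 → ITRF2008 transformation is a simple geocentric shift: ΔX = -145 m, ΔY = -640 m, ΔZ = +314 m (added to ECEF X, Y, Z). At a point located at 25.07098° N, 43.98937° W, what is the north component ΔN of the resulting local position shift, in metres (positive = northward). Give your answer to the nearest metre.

The local north axis is (−sin φ cos λ, −sin φ sin λ, cos φ), giving ΔN = 44.206 − 188.351 + 284.416 = 140.27 m.

ΔN = 140 m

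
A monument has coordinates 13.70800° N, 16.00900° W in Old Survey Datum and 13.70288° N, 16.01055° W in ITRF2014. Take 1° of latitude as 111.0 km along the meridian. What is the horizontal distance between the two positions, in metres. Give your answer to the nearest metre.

Δφ = 13.70288° − 13.70800° = -0.00512°; Δλ = -16.01055° − -16.00900° = -0.00155°.
ΔN = Δφ × 111000 = -568.3 m; ΔE = Δλ × 111000 × cos(13.70800°) = -0.00155 × 111000 × 0.971516 = -167.1 m.
Distance = √(ΔE² + ΔN²) = √((-167.1)² + (-568.3)²) = 592.4 m.

592 m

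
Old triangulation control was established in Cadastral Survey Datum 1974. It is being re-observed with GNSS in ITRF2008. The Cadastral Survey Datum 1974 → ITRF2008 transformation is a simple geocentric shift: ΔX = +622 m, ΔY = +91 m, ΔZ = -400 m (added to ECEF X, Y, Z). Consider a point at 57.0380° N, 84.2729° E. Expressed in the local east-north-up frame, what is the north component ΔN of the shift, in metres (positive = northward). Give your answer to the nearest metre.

At φ = 57.0380°, λ = 84.2729°: sin φ = 0.839032, cos φ = 0.544083, sin λ = 0.995008, cos λ = 0.099790.
ΔN = −sin φ cos λ·ΔX − sin φ sin λ·ΔY + cos φ·ΔZ = −(0.839032)(0.099790)(622) − (0.839032)(0.995008)(91) + (0.544083)(-400) = -345.68 m.

ΔN = -346 m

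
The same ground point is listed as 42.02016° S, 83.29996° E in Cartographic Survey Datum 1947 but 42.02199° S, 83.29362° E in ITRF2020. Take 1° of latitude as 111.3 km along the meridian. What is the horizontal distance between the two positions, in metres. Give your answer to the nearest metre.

562 m

Δφ = -42.02199° − -42.02016° = -0.00183°; Δλ = 83.29362° − 83.29996° = -0.00634°.
ΔN = Δφ × 111300 = -203.7 m; ΔE = Δλ × 111300 × cos(-42.02016°) = -0.00634 × 111300 × 0.742909 = -524.2 m.
Distance = √(ΔE² + ΔN²) = √((-524.2)² + (-203.7)²) = 562.4 m.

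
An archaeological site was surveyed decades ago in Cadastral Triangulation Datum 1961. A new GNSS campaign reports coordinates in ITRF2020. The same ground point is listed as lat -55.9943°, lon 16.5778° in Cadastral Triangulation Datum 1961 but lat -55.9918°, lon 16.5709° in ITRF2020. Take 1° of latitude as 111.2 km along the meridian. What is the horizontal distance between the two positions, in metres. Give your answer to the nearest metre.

Δφ = -55.9918° − -55.9943° = +0.0025°; Δλ = 16.5709° − 16.5778° = -0.0069°.
ΔN = Δφ × 111200 = 278.0 m; ΔE = Δλ × 111200 × cos(-55.9943°) = -0.0069 × 111200 × 0.559275 = -429.1 m.
Distance = √(ΔE² + ΔN²) = √((-429.1)² + 278.0²) = 511.3 m.

511 m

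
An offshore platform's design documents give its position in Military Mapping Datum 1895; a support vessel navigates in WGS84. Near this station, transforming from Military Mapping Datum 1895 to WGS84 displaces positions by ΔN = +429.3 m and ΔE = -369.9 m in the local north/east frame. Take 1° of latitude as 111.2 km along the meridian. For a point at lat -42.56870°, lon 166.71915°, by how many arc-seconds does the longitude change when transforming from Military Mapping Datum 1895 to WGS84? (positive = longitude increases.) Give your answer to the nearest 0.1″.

At latitude -42.56870°, cos φ = 0.736467.
1° of longitude at this latitude = 111.2 × cos φ = 81.90 km, so Δλ = -369.9 / 81895.1 = -0.0045168° = -16.260″.

Δλ = -16.3″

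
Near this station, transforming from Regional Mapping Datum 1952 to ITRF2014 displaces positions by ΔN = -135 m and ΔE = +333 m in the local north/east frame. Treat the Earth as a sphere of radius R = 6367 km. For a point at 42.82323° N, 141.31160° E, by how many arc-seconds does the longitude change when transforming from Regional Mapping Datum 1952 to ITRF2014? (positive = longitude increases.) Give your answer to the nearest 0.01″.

At latitude 42.82323°, cos φ = 0.733454.
One radian of longitude at latitude φ spans R cos φ, so Δλ = ΔE / (R cos φ) = 333.0 / (6367000 × 0.733454) = 7.1308e-05 rad = 14.708″.

Δλ = 14.71″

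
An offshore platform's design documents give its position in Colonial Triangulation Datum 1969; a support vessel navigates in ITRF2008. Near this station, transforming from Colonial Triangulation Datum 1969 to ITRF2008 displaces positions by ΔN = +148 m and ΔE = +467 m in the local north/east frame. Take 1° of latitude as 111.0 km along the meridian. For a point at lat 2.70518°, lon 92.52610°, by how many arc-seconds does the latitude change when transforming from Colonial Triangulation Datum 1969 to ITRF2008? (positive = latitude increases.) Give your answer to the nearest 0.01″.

1° of latitude = 111.0 km, so Δφ = 148.0 / 111000 = 0.0013333° = 4.800″.

Δφ = 4.80″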